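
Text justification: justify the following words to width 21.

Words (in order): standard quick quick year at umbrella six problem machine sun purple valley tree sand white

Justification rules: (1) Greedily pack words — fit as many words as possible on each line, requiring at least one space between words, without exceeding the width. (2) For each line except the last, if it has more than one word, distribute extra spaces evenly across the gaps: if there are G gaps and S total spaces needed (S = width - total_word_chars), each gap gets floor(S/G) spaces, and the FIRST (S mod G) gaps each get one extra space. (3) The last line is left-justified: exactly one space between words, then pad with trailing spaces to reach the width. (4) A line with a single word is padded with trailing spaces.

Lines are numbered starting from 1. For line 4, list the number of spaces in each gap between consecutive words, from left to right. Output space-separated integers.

Line 1: ['standard', 'quick', 'quick'] (min_width=20, slack=1)
Line 2: ['year', 'at', 'umbrella', 'six'] (min_width=20, slack=1)
Line 3: ['problem', 'machine', 'sun'] (min_width=19, slack=2)
Line 4: ['purple', 'valley', 'tree'] (min_width=18, slack=3)
Line 5: ['sand', 'white'] (min_width=10, slack=11)

Answer: 3 2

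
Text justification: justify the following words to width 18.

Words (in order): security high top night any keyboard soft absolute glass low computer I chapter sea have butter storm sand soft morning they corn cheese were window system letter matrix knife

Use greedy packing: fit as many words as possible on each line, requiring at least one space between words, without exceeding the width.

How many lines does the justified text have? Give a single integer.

Line 1: ['security', 'high', 'top'] (min_width=17, slack=1)
Line 2: ['night', 'any', 'keyboard'] (min_width=18, slack=0)
Line 3: ['soft', 'absolute'] (min_width=13, slack=5)
Line 4: ['glass', 'low', 'computer'] (min_width=18, slack=0)
Line 5: ['I', 'chapter', 'sea', 'have'] (min_width=18, slack=0)
Line 6: ['butter', 'storm', 'sand'] (min_width=17, slack=1)
Line 7: ['soft', 'morning', 'they'] (min_width=17, slack=1)
Line 8: ['corn', 'cheese', 'were'] (min_width=16, slack=2)
Line 9: ['window', 'system'] (min_width=13, slack=5)
Line 10: ['letter', 'matrix'] (min_width=13, slack=5)
Line 11: ['knife'] (min_width=5, slack=13)
Total lines: 11

Answer: 11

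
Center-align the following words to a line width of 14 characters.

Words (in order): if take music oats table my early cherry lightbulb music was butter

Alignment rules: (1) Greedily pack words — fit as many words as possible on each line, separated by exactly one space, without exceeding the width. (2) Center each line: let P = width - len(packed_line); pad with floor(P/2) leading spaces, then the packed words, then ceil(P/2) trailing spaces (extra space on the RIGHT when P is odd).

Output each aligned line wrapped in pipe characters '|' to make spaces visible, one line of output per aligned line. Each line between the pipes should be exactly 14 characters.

Answer: |if take music |
|oats table my |
| early cherry |
|  lightbulb   |
|  music was   |
|    butter    |

Derivation:
Line 1: ['if', 'take', 'music'] (min_width=13, slack=1)
Line 2: ['oats', 'table', 'my'] (min_width=13, slack=1)
Line 3: ['early', 'cherry'] (min_width=12, slack=2)
Line 4: ['lightbulb'] (min_width=9, slack=5)
Line 5: ['music', 'was'] (min_width=9, slack=5)
Line 6: ['butter'] (min_width=6, slack=8)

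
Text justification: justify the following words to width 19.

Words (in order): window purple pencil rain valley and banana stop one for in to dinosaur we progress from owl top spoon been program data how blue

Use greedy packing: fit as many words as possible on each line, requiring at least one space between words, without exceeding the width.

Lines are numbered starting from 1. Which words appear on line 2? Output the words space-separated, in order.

Line 1: ['window', 'purple'] (min_width=13, slack=6)
Line 2: ['pencil', 'rain', 'valley'] (min_width=18, slack=1)
Line 3: ['and', 'banana', 'stop', 'one'] (min_width=19, slack=0)
Line 4: ['for', 'in', 'to', 'dinosaur'] (min_width=18, slack=1)
Line 5: ['we', 'progress', 'from'] (min_width=16, slack=3)
Line 6: ['owl', 'top', 'spoon', 'been'] (min_width=18, slack=1)
Line 7: ['program', 'data', 'how'] (min_width=16, slack=3)
Line 8: ['blue'] (min_width=4, slack=15)

Answer: pencil rain valley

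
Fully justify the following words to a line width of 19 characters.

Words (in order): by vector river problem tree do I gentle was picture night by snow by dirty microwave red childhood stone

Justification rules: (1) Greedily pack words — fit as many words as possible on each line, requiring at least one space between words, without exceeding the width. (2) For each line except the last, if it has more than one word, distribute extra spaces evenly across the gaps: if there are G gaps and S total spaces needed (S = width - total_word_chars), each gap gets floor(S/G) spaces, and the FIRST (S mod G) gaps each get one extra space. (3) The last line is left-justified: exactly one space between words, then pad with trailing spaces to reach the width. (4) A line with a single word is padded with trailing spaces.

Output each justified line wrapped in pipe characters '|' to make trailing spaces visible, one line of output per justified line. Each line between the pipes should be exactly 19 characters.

Line 1: ['by', 'vector', 'river'] (min_width=15, slack=4)
Line 2: ['problem', 'tree', 'do', 'I'] (min_width=17, slack=2)
Line 3: ['gentle', 'was', 'picture'] (min_width=18, slack=1)
Line 4: ['night', 'by', 'snow', 'by'] (min_width=16, slack=3)
Line 5: ['dirty', 'microwave', 'red'] (min_width=19, slack=0)
Line 6: ['childhood', 'stone'] (min_width=15, slack=4)

Answer: |by   vector   river|
|problem  tree  do I|
|gentle  was picture|
|night  by  snow  by|
|dirty microwave red|
|childhood stone    |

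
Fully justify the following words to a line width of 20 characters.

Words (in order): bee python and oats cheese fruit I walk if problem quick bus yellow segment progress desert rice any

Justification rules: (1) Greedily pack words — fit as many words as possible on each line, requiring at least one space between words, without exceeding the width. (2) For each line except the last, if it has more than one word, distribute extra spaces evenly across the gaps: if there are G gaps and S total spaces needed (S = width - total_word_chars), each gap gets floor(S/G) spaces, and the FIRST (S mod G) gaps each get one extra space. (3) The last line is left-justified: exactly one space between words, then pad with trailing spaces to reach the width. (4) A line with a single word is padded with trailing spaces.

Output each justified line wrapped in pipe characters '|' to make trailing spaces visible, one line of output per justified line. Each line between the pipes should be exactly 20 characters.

Line 1: ['bee', 'python', 'and', 'oats'] (min_width=19, slack=1)
Line 2: ['cheese', 'fruit', 'I', 'walk'] (min_width=19, slack=1)
Line 3: ['if', 'problem', 'quick', 'bus'] (min_width=20, slack=0)
Line 4: ['yellow', 'segment'] (min_width=14, slack=6)
Line 5: ['progress', 'desert', 'rice'] (min_width=20, slack=0)
Line 6: ['any'] (min_width=3, slack=17)

Answer: |bee  python and oats|
|cheese  fruit I walk|
|if problem quick bus|
|yellow       segment|
|progress desert rice|
|any                 |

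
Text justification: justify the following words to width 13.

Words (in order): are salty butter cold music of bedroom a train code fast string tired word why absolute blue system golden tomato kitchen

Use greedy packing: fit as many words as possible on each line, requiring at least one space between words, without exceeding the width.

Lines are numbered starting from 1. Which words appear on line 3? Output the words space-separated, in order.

Answer: music of

Derivation:
Line 1: ['are', 'salty'] (min_width=9, slack=4)
Line 2: ['butter', 'cold'] (min_width=11, slack=2)
Line 3: ['music', 'of'] (min_width=8, slack=5)
Line 4: ['bedroom', 'a'] (min_width=9, slack=4)
Line 5: ['train', 'code'] (min_width=10, slack=3)
Line 6: ['fast', 'string'] (min_width=11, slack=2)
Line 7: ['tired', 'word'] (min_width=10, slack=3)
Line 8: ['why', 'absolute'] (min_width=12, slack=1)
Line 9: ['blue', 'system'] (min_width=11, slack=2)
Line 10: ['golden', 'tomato'] (min_width=13, slack=0)
Line 11: ['kitchen'] (min_width=7, slack=6)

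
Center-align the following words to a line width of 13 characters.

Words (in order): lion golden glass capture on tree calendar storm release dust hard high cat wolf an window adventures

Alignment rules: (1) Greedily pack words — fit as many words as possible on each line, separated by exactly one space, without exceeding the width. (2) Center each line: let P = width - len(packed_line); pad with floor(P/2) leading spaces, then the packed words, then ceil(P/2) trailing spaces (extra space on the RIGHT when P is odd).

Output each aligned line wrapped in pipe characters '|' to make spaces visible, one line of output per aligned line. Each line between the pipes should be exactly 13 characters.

Line 1: ['lion', 'golden'] (min_width=11, slack=2)
Line 2: ['glass', 'capture'] (min_width=13, slack=0)
Line 3: ['on', 'tree'] (min_width=7, slack=6)
Line 4: ['calendar'] (min_width=8, slack=5)
Line 5: ['storm', 'release'] (min_width=13, slack=0)
Line 6: ['dust', 'hard'] (min_width=9, slack=4)
Line 7: ['high', 'cat', 'wolf'] (min_width=13, slack=0)
Line 8: ['an', 'window'] (min_width=9, slack=4)
Line 9: ['adventures'] (min_width=10, slack=3)

Answer: | lion golden |
|glass capture|
|   on tree   |
|  calendar   |
|storm release|
|  dust hard  |
|high cat wolf|
|  an window  |
| adventures  |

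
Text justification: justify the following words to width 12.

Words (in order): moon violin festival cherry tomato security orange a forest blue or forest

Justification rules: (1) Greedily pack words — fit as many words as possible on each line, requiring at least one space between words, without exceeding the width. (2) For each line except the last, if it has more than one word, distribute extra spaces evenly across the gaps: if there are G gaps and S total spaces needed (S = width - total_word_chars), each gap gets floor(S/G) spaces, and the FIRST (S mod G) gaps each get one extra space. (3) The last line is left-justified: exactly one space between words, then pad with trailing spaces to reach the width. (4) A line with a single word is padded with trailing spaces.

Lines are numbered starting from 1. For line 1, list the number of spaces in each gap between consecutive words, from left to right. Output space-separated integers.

Line 1: ['moon', 'violin'] (min_width=11, slack=1)
Line 2: ['festival'] (min_width=8, slack=4)
Line 3: ['cherry'] (min_width=6, slack=6)
Line 4: ['tomato'] (min_width=6, slack=6)
Line 5: ['security'] (min_width=8, slack=4)
Line 6: ['orange', 'a'] (min_width=8, slack=4)
Line 7: ['forest', 'blue'] (min_width=11, slack=1)
Line 8: ['or', 'forest'] (min_width=9, slack=3)

Answer: 2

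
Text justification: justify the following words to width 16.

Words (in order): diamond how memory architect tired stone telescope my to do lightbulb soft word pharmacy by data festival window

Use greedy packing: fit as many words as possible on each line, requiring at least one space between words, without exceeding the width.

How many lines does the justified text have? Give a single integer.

Answer: 8

Derivation:
Line 1: ['diamond', 'how'] (min_width=11, slack=5)
Line 2: ['memory', 'architect'] (min_width=16, slack=0)
Line 3: ['tired', 'stone'] (min_width=11, slack=5)
Line 4: ['telescope', 'my', 'to'] (min_width=15, slack=1)
Line 5: ['do', 'lightbulb'] (min_width=12, slack=4)
Line 6: ['soft', 'word'] (min_width=9, slack=7)
Line 7: ['pharmacy', 'by', 'data'] (min_width=16, slack=0)
Line 8: ['festival', 'window'] (min_width=15, slack=1)
Total lines: 8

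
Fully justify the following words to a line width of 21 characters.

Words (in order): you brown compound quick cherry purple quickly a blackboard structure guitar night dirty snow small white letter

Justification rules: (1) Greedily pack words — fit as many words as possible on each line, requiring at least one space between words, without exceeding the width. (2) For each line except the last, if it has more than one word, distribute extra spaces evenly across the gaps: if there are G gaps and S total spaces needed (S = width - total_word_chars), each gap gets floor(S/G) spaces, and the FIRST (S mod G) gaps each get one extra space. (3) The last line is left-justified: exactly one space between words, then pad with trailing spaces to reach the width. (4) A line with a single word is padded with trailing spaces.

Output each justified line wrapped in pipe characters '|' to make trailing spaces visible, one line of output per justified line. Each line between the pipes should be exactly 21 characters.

Line 1: ['you', 'brown', 'compound'] (min_width=18, slack=3)
Line 2: ['quick', 'cherry', 'purple'] (min_width=19, slack=2)
Line 3: ['quickly', 'a', 'blackboard'] (min_width=20, slack=1)
Line 4: ['structure', 'guitar'] (min_width=16, slack=5)
Line 5: ['night', 'dirty', 'snow'] (min_width=16, slack=5)
Line 6: ['small', 'white', 'letter'] (min_width=18, slack=3)

Answer: |you   brown  compound|
|quick  cherry  purple|
|quickly  a blackboard|
|structure      guitar|
|night    dirty   snow|
|small white letter   |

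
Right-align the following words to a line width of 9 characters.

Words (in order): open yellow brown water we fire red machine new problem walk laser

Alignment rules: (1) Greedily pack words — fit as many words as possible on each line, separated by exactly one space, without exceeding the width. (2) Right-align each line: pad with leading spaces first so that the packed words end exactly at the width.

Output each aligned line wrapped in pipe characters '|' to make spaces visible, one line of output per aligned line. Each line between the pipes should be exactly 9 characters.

Answer: |     open|
|   yellow|
|    brown|
| water we|
| fire red|
|  machine|
|      new|
|  problem|
|     walk|
|    laser|

Derivation:
Line 1: ['open'] (min_width=4, slack=5)
Line 2: ['yellow'] (min_width=6, slack=3)
Line 3: ['brown'] (min_width=5, slack=4)
Line 4: ['water', 'we'] (min_width=8, slack=1)
Line 5: ['fire', 'red'] (min_width=8, slack=1)
Line 6: ['machine'] (min_width=7, slack=2)
Line 7: ['new'] (min_width=3, slack=6)
Line 8: ['problem'] (min_width=7, slack=2)
Line 9: ['walk'] (min_width=4, slack=5)
Line 10: ['laser'] (min_width=5, slack=4)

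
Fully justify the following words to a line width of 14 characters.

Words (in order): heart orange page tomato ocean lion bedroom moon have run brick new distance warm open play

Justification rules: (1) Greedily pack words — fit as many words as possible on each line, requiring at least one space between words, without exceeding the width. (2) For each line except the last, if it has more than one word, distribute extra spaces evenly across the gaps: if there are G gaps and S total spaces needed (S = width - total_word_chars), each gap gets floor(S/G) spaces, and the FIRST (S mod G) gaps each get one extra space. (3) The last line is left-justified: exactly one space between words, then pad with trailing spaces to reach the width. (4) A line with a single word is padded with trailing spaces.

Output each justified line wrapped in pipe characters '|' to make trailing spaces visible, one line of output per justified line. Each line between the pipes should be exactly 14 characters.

Answer: |heart   orange|
|page    tomato|
|ocean     lion|
|bedroom   moon|
|have run brick|
|new   distance|
|warm open play|

Derivation:
Line 1: ['heart', 'orange'] (min_width=12, slack=2)
Line 2: ['page', 'tomato'] (min_width=11, slack=3)
Line 3: ['ocean', 'lion'] (min_width=10, slack=4)
Line 4: ['bedroom', 'moon'] (min_width=12, slack=2)
Line 5: ['have', 'run', 'brick'] (min_width=14, slack=0)
Line 6: ['new', 'distance'] (min_width=12, slack=2)
Line 7: ['warm', 'open', 'play'] (min_width=14, slack=0)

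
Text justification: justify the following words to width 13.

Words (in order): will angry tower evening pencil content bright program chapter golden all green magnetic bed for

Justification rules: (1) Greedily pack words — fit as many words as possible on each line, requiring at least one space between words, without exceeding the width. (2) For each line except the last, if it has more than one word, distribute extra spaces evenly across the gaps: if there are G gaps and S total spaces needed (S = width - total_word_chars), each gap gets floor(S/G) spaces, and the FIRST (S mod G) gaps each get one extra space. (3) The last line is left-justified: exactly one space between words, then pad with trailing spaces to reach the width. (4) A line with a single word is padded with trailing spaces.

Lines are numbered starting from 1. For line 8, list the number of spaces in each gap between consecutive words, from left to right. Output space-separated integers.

Line 1: ['will', 'angry'] (min_width=10, slack=3)
Line 2: ['tower', 'evening'] (min_width=13, slack=0)
Line 3: ['pencil'] (min_width=6, slack=7)
Line 4: ['content'] (min_width=7, slack=6)
Line 5: ['bright'] (min_width=6, slack=7)
Line 6: ['program'] (min_width=7, slack=6)
Line 7: ['chapter'] (min_width=7, slack=6)
Line 8: ['golden', 'all'] (min_width=10, slack=3)
Line 9: ['green'] (min_width=5, slack=8)
Line 10: ['magnetic', 'bed'] (min_width=12, slack=1)
Line 11: ['for'] (min_width=3, slack=10)

Answer: 4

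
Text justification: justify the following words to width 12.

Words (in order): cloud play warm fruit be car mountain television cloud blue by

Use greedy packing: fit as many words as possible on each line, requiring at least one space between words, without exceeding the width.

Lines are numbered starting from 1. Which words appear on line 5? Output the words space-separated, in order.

Line 1: ['cloud', 'play'] (min_width=10, slack=2)
Line 2: ['warm', 'fruit'] (min_width=10, slack=2)
Line 3: ['be', 'car'] (min_width=6, slack=6)
Line 4: ['mountain'] (min_width=8, slack=4)
Line 5: ['television'] (min_width=10, slack=2)
Line 6: ['cloud', 'blue'] (min_width=10, slack=2)
Line 7: ['by'] (min_width=2, slack=10)

Answer: television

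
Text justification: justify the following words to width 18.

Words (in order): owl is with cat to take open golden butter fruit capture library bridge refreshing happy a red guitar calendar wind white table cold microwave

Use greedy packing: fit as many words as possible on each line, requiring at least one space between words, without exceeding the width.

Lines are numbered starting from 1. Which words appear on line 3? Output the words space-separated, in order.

Line 1: ['owl', 'is', 'with', 'cat', 'to'] (min_width=18, slack=0)
Line 2: ['take', 'open', 'golden'] (min_width=16, slack=2)
Line 3: ['butter', 'fruit'] (min_width=12, slack=6)
Line 4: ['capture', 'library'] (min_width=15, slack=3)
Line 5: ['bridge', 'refreshing'] (min_width=17, slack=1)
Line 6: ['happy', 'a', 'red', 'guitar'] (min_width=18, slack=0)
Line 7: ['calendar', 'wind'] (min_width=13, slack=5)
Line 8: ['white', 'table', 'cold'] (min_width=16, slack=2)
Line 9: ['microwave'] (min_width=9, slack=9)

Answer: butter fruit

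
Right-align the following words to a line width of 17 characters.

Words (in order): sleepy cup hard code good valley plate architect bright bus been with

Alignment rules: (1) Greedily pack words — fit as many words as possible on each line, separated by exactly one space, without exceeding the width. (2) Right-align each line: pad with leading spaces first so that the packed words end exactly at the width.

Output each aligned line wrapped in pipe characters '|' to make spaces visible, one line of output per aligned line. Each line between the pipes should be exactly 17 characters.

Line 1: ['sleepy', 'cup', 'hard'] (min_width=15, slack=2)
Line 2: ['code', 'good', 'valley'] (min_width=16, slack=1)
Line 3: ['plate', 'architect'] (min_width=15, slack=2)
Line 4: ['bright', 'bus', 'been'] (min_width=15, slack=2)
Line 5: ['with'] (min_width=4, slack=13)

Answer: |  sleepy cup hard|
| code good valley|
|  plate architect|
|  bright bus been|
|             with|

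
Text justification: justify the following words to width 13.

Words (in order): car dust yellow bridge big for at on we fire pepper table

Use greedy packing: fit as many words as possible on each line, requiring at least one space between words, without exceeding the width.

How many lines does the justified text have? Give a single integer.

Answer: 5

Derivation:
Line 1: ['car', 'dust'] (min_width=8, slack=5)
Line 2: ['yellow', 'bridge'] (min_width=13, slack=0)
Line 3: ['big', 'for', 'at', 'on'] (min_width=13, slack=0)
Line 4: ['we', 'fire'] (min_width=7, slack=6)
Line 5: ['pepper', 'table'] (min_width=12, slack=1)
Total lines: 5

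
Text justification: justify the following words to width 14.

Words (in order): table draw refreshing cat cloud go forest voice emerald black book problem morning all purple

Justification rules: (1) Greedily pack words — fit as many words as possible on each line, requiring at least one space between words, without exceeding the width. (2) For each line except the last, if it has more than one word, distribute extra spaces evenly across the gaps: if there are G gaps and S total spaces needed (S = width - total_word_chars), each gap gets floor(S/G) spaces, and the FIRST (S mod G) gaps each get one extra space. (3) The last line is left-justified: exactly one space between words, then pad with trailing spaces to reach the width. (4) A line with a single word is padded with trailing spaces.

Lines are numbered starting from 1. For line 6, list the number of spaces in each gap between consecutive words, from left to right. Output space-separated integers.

Answer: 3

Derivation:
Line 1: ['table', 'draw'] (min_width=10, slack=4)
Line 2: ['refreshing', 'cat'] (min_width=14, slack=0)
Line 3: ['cloud', 'go'] (min_width=8, slack=6)
Line 4: ['forest', 'voice'] (min_width=12, slack=2)
Line 5: ['emerald', 'black'] (min_width=13, slack=1)
Line 6: ['book', 'problem'] (min_width=12, slack=2)
Line 7: ['morning', 'all'] (min_width=11, slack=3)
Line 8: ['purple'] (min_width=6, slack=8)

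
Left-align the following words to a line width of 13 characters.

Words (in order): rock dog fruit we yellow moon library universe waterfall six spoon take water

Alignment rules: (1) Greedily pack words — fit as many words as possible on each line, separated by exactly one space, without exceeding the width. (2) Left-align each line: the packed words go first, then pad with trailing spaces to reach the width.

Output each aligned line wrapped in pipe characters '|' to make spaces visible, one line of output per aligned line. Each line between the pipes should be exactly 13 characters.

Answer: |rock dog     |
|fruit we     |
|yellow moon  |
|library      |
|universe     |
|waterfall six|
|spoon take   |
|water        |

Derivation:
Line 1: ['rock', 'dog'] (min_width=8, slack=5)
Line 2: ['fruit', 'we'] (min_width=8, slack=5)
Line 3: ['yellow', 'moon'] (min_width=11, slack=2)
Line 4: ['library'] (min_width=7, slack=6)
Line 5: ['universe'] (min_width=8, slack=5)
Line 6: ['waterfall', 'six'] (min_width=13, slack=0)
Line 7: ['spoon', 'take'] (min_width=10, slack=3)
Line 8: ['water'] (min_width=5, slack=8)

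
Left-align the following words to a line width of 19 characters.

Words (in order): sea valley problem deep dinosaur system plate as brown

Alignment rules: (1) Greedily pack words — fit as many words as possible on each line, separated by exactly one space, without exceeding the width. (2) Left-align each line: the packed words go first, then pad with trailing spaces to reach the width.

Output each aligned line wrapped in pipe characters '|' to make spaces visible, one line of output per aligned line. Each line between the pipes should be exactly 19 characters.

Line 1: ['sea', 'valley', 'problem'] (min_width=18, slack=1)
Line 2: ['deep', 'dinosaur'] (min_width=13, slack=6)
Line 3: ['system', 'plate', 'as'] (min_width=15, slack=4)
Line 4: ['brown'] (min_width=5, slack=14)

Answer: |sea valley problem |
|deep dinosaur      |
|system plate as    |
|brown              |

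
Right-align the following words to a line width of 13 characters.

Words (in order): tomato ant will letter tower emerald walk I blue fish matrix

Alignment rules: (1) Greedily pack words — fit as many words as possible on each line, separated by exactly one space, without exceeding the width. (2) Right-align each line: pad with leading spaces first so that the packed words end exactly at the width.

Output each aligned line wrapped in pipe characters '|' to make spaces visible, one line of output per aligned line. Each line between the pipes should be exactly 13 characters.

Line 1: ['tomato', 'ant'] (min_width=10, slack=3)
Line 2: ['will', 'letter'] (min_width=11, slack=2)
Line 3: ['tower', 'emerald'] (min_width=13, slack=0)
Line 4: ['walk', 'I', 'blue'] (min_width=11, slack=2)
Line 5: ['fish', 'matrix'] (min_width=11, slack=2)

Answer: |   tomato ant|
|  will letter|
|tower emerald|
|  walk I blue|
|  fish matrix|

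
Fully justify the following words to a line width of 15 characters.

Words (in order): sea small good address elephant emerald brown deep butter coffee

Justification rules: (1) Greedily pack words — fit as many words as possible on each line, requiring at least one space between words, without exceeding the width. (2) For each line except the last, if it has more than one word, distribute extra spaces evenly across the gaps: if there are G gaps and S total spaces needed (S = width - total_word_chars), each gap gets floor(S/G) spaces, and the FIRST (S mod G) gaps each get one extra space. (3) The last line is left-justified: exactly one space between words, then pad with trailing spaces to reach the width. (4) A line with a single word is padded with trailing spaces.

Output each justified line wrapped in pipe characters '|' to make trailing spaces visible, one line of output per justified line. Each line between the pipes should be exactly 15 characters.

Answer: |sea  small good|
|address        |
|elephant       |
|emerald   brown|
|deep     butter|
|coffee         |

Derivation:
Line 1: ['sea', 'small', 'good'] (min_width=14, slack=1)
Line 2: ['address'] (min_width=7, slack=8)
Line 3: ['elephant'] (min_width=8, slack=7)
Line 4: ['emerald', 'brown'] (min_width=13, slack=2)
Line 5: ['deep', 'butter'] (min_width=11, slack=4)
Line 6: ['coffee'] (min_width=6, slack=9)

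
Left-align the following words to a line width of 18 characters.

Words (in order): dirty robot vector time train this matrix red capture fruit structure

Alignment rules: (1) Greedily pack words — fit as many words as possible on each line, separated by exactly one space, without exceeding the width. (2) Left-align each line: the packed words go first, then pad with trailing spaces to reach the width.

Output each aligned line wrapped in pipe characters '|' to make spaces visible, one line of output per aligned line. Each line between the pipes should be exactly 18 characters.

Answer: |dirty robot vector|
|time train this   |
|matrix red capture|
|fruit structure   |

Derivation:
Line 1: ['dirty', 'robot', 'vector'] (min_width=18, slack=0)
Line 2: ['time', 'train', 'this'] (min_width=15, slack=3)
Line 3: ['matrix', 'red', 'capture'] (min_width=18, slack=0)
Line 4: ['fruit', 'structure'] (min_width=15, slack=3)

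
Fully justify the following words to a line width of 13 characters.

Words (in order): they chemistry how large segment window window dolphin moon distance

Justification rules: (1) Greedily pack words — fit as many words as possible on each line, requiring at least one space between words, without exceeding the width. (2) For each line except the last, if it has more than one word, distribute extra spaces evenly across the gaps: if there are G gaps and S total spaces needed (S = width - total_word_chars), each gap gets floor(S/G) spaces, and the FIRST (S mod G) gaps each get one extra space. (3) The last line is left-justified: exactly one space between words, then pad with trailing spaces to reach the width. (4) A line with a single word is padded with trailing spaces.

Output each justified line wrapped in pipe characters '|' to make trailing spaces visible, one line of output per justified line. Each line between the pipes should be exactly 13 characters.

Line 1: ['they'] (min_width=4, slack=9)
Line 2: ['chemistry', 'how'] (min_width=13, slack=0)
Line 3: ['large', 'segment'] (min_width=13, slack=0)
Line 4: ['window', 'window'] (min_width=13, slack=0)
Line 5: ['dolphin', 'moon'] (min_width=12, slack=1)
Line 6: ['distance'] (min_width=8, slack=5)

Answer: |they         |
|chemistry how|
|large segment|
|window window|
|dolphin  moon|
|distance     |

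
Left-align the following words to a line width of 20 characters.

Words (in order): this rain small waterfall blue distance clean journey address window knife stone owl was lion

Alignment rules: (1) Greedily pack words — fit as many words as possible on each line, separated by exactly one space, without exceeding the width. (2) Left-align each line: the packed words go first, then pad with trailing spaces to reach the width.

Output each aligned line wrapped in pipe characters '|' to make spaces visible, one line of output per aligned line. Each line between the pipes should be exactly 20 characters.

Line 1: ['this', 'rain', 'small'] (min_width=15, slack=5)
Line 2: ['waterfall', 'blue'] (min_width=14, slack=6)
Line 3: ['distance', 'clean'] (min_width=14, slack=6)
Line 4: ['journey', 'address'] (min_width=15, slack=5)
Line 5: ['window', 'knife', 'stone'] (min_width=18, slack=2)
Line 6: ['owl', 'was', 'lion'] (min_width=12, slack=8)

Answer: |this rain small     |
|waterfall blue      |
|distance clean      |
|journey address     |
|window knife stone  |
|owl was lion        |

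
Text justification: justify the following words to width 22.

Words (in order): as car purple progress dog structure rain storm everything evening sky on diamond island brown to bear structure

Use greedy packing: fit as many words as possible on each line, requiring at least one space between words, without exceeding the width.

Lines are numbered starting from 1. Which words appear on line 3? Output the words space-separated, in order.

Line 1: ['as', 'car', 'purple', 'progress'] (min_width=22, slack=0)
Line 2: ['dog', 'structure', 'rain'] (min_width=18, slack=4)
Line 3: ['storm', 'everything'] (min_width=16, slack=6)
Line 4: ['evening', 'sky', 'on', 'diamond'] (min_width=22, slack=0)
Line 5: ['island', 'brown', 'to', 'bear'] (min_width=20, slack=2)
Line 6: ['structure'] (min_width=9, slack=13)

Answer: storm everything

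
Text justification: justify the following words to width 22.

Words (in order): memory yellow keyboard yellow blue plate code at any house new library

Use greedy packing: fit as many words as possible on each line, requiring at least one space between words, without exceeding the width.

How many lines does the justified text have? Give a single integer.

Line 1: ['memory', 'yellow', 'keyboard'] (min_width=22, slack=0)
Line 2: ['yellow', 'blue', 'plate', 'code'] (min_width=22, slack=0)
Line 3: ['at', 'any', 'house', 'new'] (min_width=16, slack=6)
Line 4: ['library'] (min_width=7, slack=15)
Total lines: 4

Answer: 4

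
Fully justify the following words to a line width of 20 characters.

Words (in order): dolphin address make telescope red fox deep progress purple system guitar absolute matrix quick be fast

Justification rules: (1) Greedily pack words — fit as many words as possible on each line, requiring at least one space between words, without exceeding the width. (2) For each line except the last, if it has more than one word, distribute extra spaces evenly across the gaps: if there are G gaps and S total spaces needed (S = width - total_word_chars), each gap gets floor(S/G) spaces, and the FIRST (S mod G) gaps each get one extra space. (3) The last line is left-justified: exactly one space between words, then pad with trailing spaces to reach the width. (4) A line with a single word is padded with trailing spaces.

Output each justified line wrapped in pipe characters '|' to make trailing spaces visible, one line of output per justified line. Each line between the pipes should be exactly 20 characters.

Answer: |dolphin address make|
|telescope   red  fox|
|deep progress purple|
|system        guitar|
|absolute      matrix|
|quick be fast       |

Derivation:
Line 1: ['dolphin', 'address', 'make'] (min_width=20, slack=0)
Line 2: ['telescope', 'red', 'fox'] (min_width=17, slack=3)
Line 3: ['deep', 'progress', 'purple'] (min_width=20, slack=0)
Line 4: ['system', 'guitar'] (min_width=13, slack=7)
Line 5: ['absolute', 'matrix'] (min_width=15, slack=5)
Line 6: ['quick', 'be', 'fast'] (min_width=13, slack=7)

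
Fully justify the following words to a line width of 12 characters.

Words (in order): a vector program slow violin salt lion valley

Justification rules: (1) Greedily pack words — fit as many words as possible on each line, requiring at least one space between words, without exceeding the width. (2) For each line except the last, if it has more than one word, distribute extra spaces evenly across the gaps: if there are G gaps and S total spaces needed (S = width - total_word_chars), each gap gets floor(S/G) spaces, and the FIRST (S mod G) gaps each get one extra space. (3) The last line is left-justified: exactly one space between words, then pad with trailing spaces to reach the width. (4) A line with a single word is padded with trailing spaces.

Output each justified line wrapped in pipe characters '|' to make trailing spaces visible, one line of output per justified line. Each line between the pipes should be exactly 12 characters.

Answer: |a     vector|
|program slow|
|violin  salt|
|lion valley |

Derivation:
Line 1: ['a', 'vector'] (min_width=8, slack=4)
Line 2: ['program', 'slow'] (min_width=12, slack=0)
Line 3: ['violin', 'salt'] (min_width=11, slack=1)
Line 4: ['lion', 'valley'] (min_width=11, slack=1)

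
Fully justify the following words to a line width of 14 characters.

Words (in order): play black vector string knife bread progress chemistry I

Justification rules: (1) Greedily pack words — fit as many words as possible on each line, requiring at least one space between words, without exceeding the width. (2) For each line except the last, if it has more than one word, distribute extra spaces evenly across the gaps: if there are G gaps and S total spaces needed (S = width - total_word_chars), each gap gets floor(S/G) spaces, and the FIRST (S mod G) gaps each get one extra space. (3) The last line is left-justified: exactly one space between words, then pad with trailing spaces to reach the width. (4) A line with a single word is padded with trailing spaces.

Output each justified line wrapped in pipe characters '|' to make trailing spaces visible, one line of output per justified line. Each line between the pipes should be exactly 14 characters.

Answer: |play     black|
|vector  string|
|knife    bread|
|progress      |
|chemistry I   |

Derivation:
Line 1: ['play', 'black'] (min_width=10, slack=4)
Line 2: ['vector', 'string'] (min_width=13, slack=1)
Line 3: ['knife', 'bread'] (min_width=11, slack=3)
Line 4: ['progress'] (min_width=8, slack=6)
Line 5: ['chemistry', 'I'] (min_width=11, slack=3)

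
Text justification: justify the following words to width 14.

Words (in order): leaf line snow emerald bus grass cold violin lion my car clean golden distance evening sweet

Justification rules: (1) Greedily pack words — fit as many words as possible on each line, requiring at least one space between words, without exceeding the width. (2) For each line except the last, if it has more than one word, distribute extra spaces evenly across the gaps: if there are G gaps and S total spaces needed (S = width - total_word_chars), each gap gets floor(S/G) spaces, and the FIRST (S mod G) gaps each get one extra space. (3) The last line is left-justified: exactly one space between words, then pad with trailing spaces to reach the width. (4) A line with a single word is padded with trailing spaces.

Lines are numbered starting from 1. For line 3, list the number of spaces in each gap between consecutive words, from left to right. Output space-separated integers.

Line 1: ['leaf', 'line', 'snow'] (min_width=14, slack=0)
Line 2: ['emerald', 'bus'] (min_width=11, slack=3)
Line 3: ['grass', 'cold'] (min_width=10, slack=4)
Line 4: ['violin', 'lion', 'my'] (min_width=14, slack=0)
Line 5: ['car', 'clean'] (min_width=9, slack=5)
Line 6: ['golden'] (min_width=6, slack=8)
Line 7: ['distance'] (min_width=8, slack=6)
Line 8: ['evening', 'sweet'] (min_width=13, slack=1)

Answer: 5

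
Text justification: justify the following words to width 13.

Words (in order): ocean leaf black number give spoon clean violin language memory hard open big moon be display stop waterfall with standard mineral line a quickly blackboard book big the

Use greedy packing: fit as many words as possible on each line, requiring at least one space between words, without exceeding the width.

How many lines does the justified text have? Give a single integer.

Line 1: ['ocean', 'leaf'] (min_width=10, slack=3)
Line 2: ['black', 'number'] (min_width=12, slack=1)
Line 3: ['give', 'spoon'] (min_width=10, slack=3)
Line 4: ['clean', 'violin'] (min_width=12, slack=1)
Line 5: ['language'] (min_width=8, slack=5)
Line 6: ['memory', 'hard'] (min_width=11, slack=2)
Line 7: ['open', 'big', 'moon'] (min_width=13, slack=0)
Line 8: ['be', 'display'] (min_width=10, slack=3)
Line 9: ['stop'] (min_width=4, slack=9)
Line 10: ['waterfall'] (min_width=9, slack=4)
Line 11: ['with', 'standard'] (min_width=13, slack=0)
Line 12: ['mineral', 'line'] (min_width=12, slack=1)
Line 13: ['a', 'quickly'] (min_width=9, slack=4)
Line 14: ['blackboard'] (min_width=10, slack=3)
Line 15: ['book', 'big', 'the'] (min_width=12, slack=1)
Total lines: 15

Answer: 15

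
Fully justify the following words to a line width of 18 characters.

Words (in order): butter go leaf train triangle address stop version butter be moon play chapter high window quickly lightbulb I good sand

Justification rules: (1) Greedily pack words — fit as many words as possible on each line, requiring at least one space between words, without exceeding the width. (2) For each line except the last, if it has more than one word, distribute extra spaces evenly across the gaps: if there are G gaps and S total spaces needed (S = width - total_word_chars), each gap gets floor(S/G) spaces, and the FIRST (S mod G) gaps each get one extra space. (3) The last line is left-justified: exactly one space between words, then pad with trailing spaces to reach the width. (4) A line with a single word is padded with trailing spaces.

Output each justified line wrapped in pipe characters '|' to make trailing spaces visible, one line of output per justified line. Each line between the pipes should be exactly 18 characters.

Answer: |butter   go   leaf|
|train     triangle|
|address       stop|
|version  butter be|
|moon  play chapter|
|high        window|
|quickly  lightbulb|
|I good sand       |

Derivation:
Line 1: ['butter', 'go', 'leaf'] (min_width=14, slack=4)
Line 2: ['train', 'triangle'] (min_width=14, slack=4)
Line 3: ['address', 'stop'] (min_width=12, slack=6)
Line 4: ['version', 'butter', 'be'] (min_width=17, slack=1)
Line 5: ['moon', 'play', 'chapter'] (min_width=17, slack=1)
Line 6: ['high', 'window'] (min_width=11, slack=7)
Line 7: ['quickly', 'lightbulb'] (min_width=17, slack=1)
Line 8: ['I', 'good', 'sand'] (min_width=11, slack=7)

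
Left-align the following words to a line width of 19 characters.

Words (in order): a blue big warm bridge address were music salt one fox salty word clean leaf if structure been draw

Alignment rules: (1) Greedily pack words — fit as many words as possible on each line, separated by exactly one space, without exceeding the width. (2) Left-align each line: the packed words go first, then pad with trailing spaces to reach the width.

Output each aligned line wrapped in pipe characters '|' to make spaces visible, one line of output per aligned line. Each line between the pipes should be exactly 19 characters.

Line 1: ['a', 'blue', 'big', 'warm'] (min_width=15, slack=4)
Line 2: ['bridge', 'address', 'were'] (min_width=19, slack=0)
Line 3: ['music', 'salt', 'one', 'fox'] (min_width=18, slack=1)
Line 4: ['salty', 'word', 'clean'] (min_width=16, slack=3)
Line 5: ['leaf', 'if', 'structure'] (min_width=17, slack=2)
Line 6: ['been', 'draw'] (min_width=9, slack=10)

Answer: |a blue big warm    |
|bridge address were|
|music salt one fox |
|salty word clean   |
|leaf if structure  |
|been draw          |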